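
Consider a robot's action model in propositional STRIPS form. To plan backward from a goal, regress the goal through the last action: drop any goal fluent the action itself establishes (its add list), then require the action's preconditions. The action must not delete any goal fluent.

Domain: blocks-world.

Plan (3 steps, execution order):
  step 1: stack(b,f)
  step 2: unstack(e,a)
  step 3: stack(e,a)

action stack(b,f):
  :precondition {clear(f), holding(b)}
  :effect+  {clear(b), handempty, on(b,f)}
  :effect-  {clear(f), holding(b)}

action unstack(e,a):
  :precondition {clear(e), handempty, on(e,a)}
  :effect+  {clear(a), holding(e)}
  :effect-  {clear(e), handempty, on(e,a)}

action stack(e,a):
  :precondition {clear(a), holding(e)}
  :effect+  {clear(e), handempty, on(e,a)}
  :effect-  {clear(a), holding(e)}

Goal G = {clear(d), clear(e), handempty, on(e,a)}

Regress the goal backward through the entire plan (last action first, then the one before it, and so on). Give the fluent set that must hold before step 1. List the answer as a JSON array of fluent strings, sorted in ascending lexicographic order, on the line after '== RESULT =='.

Work backward from the goal:
  through step 3 (stack(e,a)): drop {clear(e), handempty, on(e,a)}, keep {clear(d)}, require {clear(a), holding(e)}
    → {clear(a), clear(d), holding(e)}
  through step 2 (unstack(e,a)): drop {clear(a), holding(e)}, keep {clear(d)}, require {clear(e), handempty, on(e,a)}
    → {clear(d), clear(e), handempty, on(e,a)}
  through step 1 (stack(b,f)): drop {handempty}, keep {clear(d), clear(e), on(e,a)}, require {clear(f), holding(b)}
    → {clear(d), clear(e), clear(f), holding(b), on(e,a)}

== RESULT ==
["clear(d)", "clear(e)", "clear(f)", "holding(b)", "on(e,a)"]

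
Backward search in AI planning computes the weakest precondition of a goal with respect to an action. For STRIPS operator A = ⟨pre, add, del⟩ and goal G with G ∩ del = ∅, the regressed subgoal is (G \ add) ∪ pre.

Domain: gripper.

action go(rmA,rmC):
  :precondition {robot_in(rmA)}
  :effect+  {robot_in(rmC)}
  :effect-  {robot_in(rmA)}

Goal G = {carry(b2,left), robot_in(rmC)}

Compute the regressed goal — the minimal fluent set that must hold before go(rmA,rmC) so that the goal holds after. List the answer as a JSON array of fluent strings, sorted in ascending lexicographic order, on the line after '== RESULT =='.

Regress:
  G ∩ del = {}  (empty — regression defined)
  G \ add = {carry(b2,left), robot_in(rmC)} \ {robot_in(rmC)} = {carry(b2,left)}
  ∪ pre   = {carry(b2,left)} ∪ {robot_in(rmA)}
          = {carry(b2,left), robot_in(rmA)}

== RESULT ==
["carry(b2,left)", "robot_in(rmA)"]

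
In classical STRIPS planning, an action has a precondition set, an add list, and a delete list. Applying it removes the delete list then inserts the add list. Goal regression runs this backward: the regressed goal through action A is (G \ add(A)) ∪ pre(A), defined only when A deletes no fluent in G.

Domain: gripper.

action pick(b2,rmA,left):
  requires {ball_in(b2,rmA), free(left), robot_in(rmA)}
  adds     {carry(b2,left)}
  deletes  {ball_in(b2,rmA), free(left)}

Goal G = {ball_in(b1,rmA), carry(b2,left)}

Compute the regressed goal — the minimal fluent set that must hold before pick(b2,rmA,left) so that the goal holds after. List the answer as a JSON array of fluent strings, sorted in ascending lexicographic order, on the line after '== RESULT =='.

Regress:
  G ∩ del = {}  (empty — regression defined)
  G \ add = {ball_in(b1,rmA), carry(b2,left)} \ {carry(b2,left)} = {ball_in(b1,rmA)}
  ∪ pre   = {ball_in(b1,rmA)} ∪ {ball_in(b2,rmA), free(left), robot_in(rmA)}
          = {ball_in(b1,rmA), ball_in(b2,rmA), free(left), robot_in(rmA)}

== RESULT ==
["ball_in(b1,rmA)", "ball_in(b2,rmA)", "free(left)", "robot_in(rmA)"]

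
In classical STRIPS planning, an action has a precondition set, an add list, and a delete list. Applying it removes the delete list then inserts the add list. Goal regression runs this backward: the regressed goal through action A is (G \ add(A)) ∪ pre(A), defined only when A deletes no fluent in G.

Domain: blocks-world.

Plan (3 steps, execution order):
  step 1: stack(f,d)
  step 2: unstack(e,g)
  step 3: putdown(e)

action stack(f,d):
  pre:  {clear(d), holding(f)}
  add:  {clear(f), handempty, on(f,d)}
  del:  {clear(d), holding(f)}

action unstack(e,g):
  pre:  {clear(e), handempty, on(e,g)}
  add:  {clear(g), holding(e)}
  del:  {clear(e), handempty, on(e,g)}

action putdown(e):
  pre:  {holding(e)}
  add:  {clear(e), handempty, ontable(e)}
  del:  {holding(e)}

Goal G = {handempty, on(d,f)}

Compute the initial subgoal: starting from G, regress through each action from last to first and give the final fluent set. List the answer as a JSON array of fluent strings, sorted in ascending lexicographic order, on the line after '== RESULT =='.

Regress step by step:
  through step 3 (putdown(e)): drop {handempty}, keep {on(d,f)}, require {holding(e)}
    → {holding(e), on(d,f)}
  through step 2 (unstack(e,g)): drop {holding(e)}, keep {on(d,f)}, require {clear(e), handempty, on(e,g)}
    → {clear(e), handempty, on(d,f), on(e,g)}
  through step 1 (stack(f,d)): drop {handempty}, keep {clear(e), on(d,f), on(e,g)}, require {clear(d), holding(f)}
    → {clear(d), clear(e), holding(f), on(d,f), on(e,g)}

== RESULT ==
["clear(d)", "clear(e)", "holding(f)", "on(d,f)", "on(e,g)"]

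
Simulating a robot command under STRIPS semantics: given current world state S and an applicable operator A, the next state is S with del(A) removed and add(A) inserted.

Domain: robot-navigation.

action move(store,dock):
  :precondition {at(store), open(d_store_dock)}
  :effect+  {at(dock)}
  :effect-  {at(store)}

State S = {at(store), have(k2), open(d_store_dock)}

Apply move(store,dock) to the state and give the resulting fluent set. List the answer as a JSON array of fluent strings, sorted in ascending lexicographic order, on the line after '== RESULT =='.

Compute (S \ del) ∪ add:
  pre ⊆ S: {at(store), open(d_store_dock)} ⊆ S  — applicable
  S \ del = {have(k2), open(d_store_dock)}
  ∪ add   = {at(dock), have(k2), open(d_store_dock)}

== RESULT ==
["at(dock)", "have(k2)", "open(d_store_dock)"]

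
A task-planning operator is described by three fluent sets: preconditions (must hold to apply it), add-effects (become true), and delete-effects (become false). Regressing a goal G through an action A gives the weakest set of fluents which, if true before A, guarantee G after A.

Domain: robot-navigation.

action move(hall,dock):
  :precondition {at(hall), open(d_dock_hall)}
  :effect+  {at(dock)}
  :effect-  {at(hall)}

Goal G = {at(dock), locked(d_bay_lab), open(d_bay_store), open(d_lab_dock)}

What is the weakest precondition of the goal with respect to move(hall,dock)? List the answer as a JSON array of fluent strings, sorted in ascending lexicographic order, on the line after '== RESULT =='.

Regress:
  G ∩ del = {}  (empty — regression defined)
  G \ add = {at(dock), locked(d_bay_lab), open(d_bay_store), open(d_lab_dock)} \ {at(dock)} = {locked(d_bay_lab), open(d_bay_store), open(d_lab_dock)}
  ∪ pre   = {locked(d_bay_lab), open(d_bay_store), open(d_lab_dock)} ∪ {at(hall), open(d_dock_hall)}
          = {at(hall), locked(d_bay_lab), open(d_bay_store), open(d_dock_hall), open(d_lab_dock)}

== RESULT ==
["at(hall)", "locked(d_bay_lab)", "open(d_bay_store)", "open(d_dock_hall)", "open(d_lab_dock)"]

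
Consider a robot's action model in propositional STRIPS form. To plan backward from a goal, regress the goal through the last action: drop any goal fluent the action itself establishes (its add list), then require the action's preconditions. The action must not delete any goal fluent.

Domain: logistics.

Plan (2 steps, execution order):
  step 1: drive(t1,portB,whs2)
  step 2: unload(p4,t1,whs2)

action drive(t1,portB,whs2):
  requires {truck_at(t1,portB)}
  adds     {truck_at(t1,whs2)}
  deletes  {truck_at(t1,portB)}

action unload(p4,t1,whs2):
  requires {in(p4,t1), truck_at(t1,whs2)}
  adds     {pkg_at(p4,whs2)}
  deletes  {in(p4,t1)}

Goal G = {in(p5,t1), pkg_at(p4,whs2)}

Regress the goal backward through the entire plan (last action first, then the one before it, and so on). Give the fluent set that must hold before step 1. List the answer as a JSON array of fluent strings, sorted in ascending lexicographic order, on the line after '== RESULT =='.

Regress step by step:
  through step 2 (unload(p4,t1,whs2)): drop {pkg_at(p4,whs2)}, keep {in(p5,t1)}, require {in(p4,t1), truck_at(t1,whs2)}
    → {in(p4,t1), in(p5,t1), truck_at(t1,whs2)}
  through step 1 (drive(t1,portB,whs2)): drop {truck_at(t1,whs2)}, keep {in(p4,t1), in(p5,t1)}, require {truck_at(t1,portB)}
    → {in(p4,t1), in(p5,t1), truck_at(t1,portB)}

== RESULT ==
["in(p4,t1)", "in(p5,t1)", "truck_at(t1,portB)"]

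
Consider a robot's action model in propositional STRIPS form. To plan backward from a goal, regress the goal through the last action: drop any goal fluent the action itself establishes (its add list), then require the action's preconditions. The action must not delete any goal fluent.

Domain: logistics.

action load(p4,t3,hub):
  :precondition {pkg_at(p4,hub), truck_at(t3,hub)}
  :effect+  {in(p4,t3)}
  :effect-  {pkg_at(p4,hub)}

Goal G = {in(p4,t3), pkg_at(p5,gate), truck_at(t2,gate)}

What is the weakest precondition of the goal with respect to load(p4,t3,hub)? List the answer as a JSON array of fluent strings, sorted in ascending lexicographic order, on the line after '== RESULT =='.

Compute (G \ add) ∪ pre:
  G ∩ del = {}  (empty — regression defined)
  G \ add = {in(p4,t3), pkg_at(p5,gate), truck_at(t2,gate)} \ {in(p4,t3)} = {pkg_at(p5,gate), truck_at(t2,gate)}
  ∪ pre   = {pkg_at(p5,gate), truck_at(t2,gate)} ∪ {pkg_at(p4,hub), truck_at(t3,hub)}
          = {pkg_at(p4,hub), pkg_at(p5,gate), truck_at(t2,gate), truck_at(t3,hub)}

== RESULT ==
["pkg_at(p4,hub)", "pkg_at(p5,gate)", "truck_at(t2,gate)", "truck_at(t3,hub)"]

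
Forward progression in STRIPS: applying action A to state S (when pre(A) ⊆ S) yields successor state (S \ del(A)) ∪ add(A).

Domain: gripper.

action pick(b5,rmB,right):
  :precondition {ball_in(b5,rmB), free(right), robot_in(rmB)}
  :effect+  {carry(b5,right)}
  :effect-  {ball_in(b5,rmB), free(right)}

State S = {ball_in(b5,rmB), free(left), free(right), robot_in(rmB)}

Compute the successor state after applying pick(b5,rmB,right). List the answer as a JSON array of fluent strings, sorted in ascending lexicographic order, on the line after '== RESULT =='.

Compute (S \ del) ∪ add:
  pre ⊆ S: {ball_in(b5,rmB), free(right), robot_in(rmB)} ⊆ S  — applicable
  S \ del = {free(left), robot_in(rmB)}
  ∪ add   = {carry(b5,right), free(left), robot_in(rmB)}

== RESULT ==
["carry(b5,right)", "free(left)", "robot_in(rmB)"]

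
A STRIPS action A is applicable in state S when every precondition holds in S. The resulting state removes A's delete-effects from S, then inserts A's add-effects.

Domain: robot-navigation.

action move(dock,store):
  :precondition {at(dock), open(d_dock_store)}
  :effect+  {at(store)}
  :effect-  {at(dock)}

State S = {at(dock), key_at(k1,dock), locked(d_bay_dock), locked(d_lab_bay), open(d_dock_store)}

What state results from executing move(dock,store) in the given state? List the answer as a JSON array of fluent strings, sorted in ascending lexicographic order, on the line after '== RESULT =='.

Progress:
  pre ⊆ S: {at(dock), open(d_dock_store)} ⊆ S  — applicable
  S \ del = {key_at(k1,dock), locked(d_bay_dock), locked(d_lab_bay), open(d_dock_store)}
  ∪ add   = {at(store), key_at(k1,dock), locked(d_bay_dock), locked(d_lab_bay), open(d_dock_store)}

== RESULT ==
["at(store)", "key_at(k1,dock)", "locked(d_bay_dock)", "locked(d_lab_bay)", "open(d_dock_store)"]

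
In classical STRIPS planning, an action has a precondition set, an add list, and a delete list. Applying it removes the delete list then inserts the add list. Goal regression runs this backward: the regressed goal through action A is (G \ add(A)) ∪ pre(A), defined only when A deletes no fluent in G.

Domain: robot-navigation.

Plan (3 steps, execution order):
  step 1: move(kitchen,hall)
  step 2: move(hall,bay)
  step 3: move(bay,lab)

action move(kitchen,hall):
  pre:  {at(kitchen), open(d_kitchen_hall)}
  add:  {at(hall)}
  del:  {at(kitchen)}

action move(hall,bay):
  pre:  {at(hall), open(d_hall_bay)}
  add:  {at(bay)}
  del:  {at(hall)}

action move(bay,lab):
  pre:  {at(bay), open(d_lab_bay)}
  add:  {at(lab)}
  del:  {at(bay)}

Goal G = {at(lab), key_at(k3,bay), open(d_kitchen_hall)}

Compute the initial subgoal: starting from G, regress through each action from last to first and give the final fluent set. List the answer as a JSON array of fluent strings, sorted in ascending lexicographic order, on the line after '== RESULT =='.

Regress step by step:
  through step 3 (move(bay,lab)): drop {at(lab)}, keep {key_at(k3,bay), open(d_kitchen_hall)}, require {at(bay), open(d_lab_bay)}
    → {at(bay), key_at(k3,bay), open(d_kitchen_hall), open(d_lab_bay)}
  through step 2 (move(hall,bay)): drop {at(bay)}, keep {key_at(k3,bay), open(d_kitchen_hall), open(d_lab_bay)}, require {at(hall), open(d_hall_bay)}
    → {at(hall), key_at(k3,bay), open(d_hall_bay), open(d_kitchen_hall), open(d_lab_bay)}
  through step 1 (move(kitchen,hall)): drop {at(hall)}, keep {key_at(k3,bay), open(d_hall_bay), open(d_kitchen_hall), open(d_lab_bay)}, require {at(kitchen), open(d_kitchen_hall)}
    → {at(kitchen), key_at(k3,bay), open(d_hall_bay), open(d_kitchen_hall), open(d_lab_bay)}

== RESULT ==
["at(kitchen)", "key_at(k3,bay)", "open(d_hall_bay)", "open(d_kitchen_hall)", "open(d_lab_bay)"]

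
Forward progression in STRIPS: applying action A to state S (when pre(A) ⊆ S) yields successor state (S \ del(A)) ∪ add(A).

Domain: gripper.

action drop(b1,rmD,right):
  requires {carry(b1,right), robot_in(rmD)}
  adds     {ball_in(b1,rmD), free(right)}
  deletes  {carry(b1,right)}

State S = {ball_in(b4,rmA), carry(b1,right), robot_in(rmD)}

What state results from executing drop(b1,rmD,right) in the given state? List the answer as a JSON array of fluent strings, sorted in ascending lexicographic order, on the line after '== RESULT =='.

Compute (S \ del) ∪ add:
  pre ⊆ S: {carry(b1,right), robot_in(rmD)} ⊆ S  — applicable
  S \ del = {ball_in(b4,rmA), robot_in(rmD)}
  ∪ add   = {ball_in(b1,rmD), ball_in(b4,rmA), free(right), robot_in(rmD)}

== RESULT ==
["ball_in(b1,rmD)", "ball_in(b4,rmA)", "free(right)", "robot_in(rmD)"]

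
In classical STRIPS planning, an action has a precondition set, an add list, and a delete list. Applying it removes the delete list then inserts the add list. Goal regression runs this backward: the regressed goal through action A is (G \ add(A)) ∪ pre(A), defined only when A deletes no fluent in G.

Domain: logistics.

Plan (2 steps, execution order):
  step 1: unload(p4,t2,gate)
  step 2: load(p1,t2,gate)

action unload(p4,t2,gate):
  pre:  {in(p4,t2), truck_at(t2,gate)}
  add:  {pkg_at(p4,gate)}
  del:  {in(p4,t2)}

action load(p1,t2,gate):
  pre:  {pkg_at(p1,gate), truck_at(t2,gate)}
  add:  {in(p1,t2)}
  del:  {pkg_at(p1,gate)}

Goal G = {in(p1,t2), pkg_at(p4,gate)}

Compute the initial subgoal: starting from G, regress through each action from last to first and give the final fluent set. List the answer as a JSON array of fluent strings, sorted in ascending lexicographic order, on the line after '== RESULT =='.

Work backward from the goal:
  through step 2 (load(p1,t2,gate)): drop {in(p1,t2)}, keep {pkg_at(p4,gate)}, require {pkg_at(p1,gate), truck_at(t2,gate)}
    → {pkg_at(p1,gate), pkg_at(p4,gate), truck_at(t2,gate)}
  through step 1 (unload(p4,t2,gate)): drop {pkg_at(p4,gate)}, keep {pkg_at(p1,gate), truck_at(t2,gate)}, require {in(p4,t2), truck_at(t2,gate)}
    → {in(p4,t2), pkg_at(p1,gate), truck_at(t2,gate)}

== RESULT ==
["in(p4,t2)", "pkg_at(p1,gate)", "truck_at(t2,gate)"]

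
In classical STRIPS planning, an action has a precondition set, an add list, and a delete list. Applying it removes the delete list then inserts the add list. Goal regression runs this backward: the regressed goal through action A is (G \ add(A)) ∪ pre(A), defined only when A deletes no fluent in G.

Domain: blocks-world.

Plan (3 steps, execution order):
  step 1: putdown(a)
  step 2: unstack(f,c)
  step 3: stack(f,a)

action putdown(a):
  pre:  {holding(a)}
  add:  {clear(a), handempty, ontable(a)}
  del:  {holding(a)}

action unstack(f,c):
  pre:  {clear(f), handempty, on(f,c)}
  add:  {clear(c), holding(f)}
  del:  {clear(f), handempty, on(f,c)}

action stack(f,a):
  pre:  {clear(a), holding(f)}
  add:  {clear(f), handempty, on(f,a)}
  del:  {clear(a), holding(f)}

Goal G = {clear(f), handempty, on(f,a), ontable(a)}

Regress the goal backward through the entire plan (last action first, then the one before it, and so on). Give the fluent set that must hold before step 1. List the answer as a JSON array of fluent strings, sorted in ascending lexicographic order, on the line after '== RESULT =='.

Regress step by step:
  through step 3 (stack(f,a)): drop {clear(f), handempty, on(f,a)}, keep {ontable(a)}, require {clear(a), holding(f)}
    → {clear(a), holding(f), ontable(a)}
  through step 2 (unstack(f,c)): drop {holding(f)}, keep {clear(a), ontable(a)}, require {clear(f), handempty, on(f,c)}
    → {clear(a), clear(f), handempty, on(f,c), ontable(a)}
  through step 1 (putdown(a)): drop {clear(a), handempty, ontable(a)}, keep {clear(f), on(f,c)}, require {holding(a)}
    → {clear(f), holding(a), on(f,c)}

== RESULT ==
["clear(f)", "holding(a)", "on(f,c)"]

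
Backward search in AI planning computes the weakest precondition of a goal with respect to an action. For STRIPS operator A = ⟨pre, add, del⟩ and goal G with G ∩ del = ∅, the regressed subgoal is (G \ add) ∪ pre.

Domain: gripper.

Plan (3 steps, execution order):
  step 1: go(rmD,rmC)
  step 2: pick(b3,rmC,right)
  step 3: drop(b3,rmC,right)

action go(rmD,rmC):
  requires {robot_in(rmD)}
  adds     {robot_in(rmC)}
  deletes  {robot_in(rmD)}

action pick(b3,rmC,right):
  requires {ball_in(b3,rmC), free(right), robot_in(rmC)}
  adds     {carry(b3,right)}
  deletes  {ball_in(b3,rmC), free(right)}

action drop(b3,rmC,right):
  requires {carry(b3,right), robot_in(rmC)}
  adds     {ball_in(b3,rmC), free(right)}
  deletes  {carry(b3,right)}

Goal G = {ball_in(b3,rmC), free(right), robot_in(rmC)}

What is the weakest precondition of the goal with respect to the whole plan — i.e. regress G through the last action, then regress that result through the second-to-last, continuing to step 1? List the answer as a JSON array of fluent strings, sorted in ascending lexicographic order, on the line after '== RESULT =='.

Regress step by step:
  through step 3 (drop(b3,rmC,right)): drop {ball_in(b3,rmC), free(right)}, keep {robot_in(rmC)}, require {carry(b3,right), robot_in(rmC)}
    → {carry(b3,right), robot_in(rmC)}
  through step 2 (pick(b3,rmC,right)): drop {carry(b3,right)}, keep {robot_in(rmC)}, require {ball_in(b3,rmC), free(right), robot_in(rmC)}
    → {ball_in(b3,rmC), free(right), robot_in(rmC)}
  through step 1 (go(rmD,rmC)): drop {robot_in(rmC)}, keep {ball_in(b3,rmC), free(right)}, require {robot_in(rmD)}
    → {ball_in(b3,rmC), free(right), robot_in(rmD)}

== RESULT ==
["ball_in(b3,rmC)", "free(right)", "robot_in(rmD)"]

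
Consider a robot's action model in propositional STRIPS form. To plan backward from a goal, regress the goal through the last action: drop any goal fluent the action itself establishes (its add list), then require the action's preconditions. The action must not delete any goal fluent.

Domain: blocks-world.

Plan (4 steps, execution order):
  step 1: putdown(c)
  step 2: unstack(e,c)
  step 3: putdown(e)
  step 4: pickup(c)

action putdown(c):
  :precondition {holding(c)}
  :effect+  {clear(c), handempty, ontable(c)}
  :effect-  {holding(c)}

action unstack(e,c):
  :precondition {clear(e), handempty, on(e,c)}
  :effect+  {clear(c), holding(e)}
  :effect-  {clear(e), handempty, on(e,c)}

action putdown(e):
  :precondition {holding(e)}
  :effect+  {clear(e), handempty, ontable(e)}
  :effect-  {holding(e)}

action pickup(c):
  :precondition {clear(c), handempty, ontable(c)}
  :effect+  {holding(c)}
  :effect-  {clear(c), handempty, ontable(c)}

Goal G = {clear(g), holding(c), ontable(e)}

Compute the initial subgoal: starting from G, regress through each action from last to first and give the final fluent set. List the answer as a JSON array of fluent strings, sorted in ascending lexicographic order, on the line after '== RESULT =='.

Regress step by step:
  through step 4 (pickup(c)): drop {holding(c)}, keep {clear(g), ontable(e)}, require {clear(c), handempty, ontable(c)}
    → {clear(c), clear(g), handempty, ontable(c), ontable(e)}
  through step 3 (putdown(e)): drop {handempty, ontable(e)}, keep {clear(c), clear(g), ontable(c)}, require {holding(e)}
    → {clear(c), clear(g), holding(e), ontable(c)}
  through step 2 (unstack(e,c)): drop {clear(c), holding(e)}, keep {clear(g), ontable(c)}, require {clear(e), handempty, on(e,c)}
    → {clear(e), clear(g), handempty, on(e,c), ontable(c)}
  through step 1 (putdown(c)): drop {handempty, ontable(c)}, keep {clear(e), clear(g), on(e,c)}, require {holding(c)}
    → {clear(e), clear(g), holding(c), on(e,c)}

== RESULT ==
["clear(e)", "clear(g)", "holding(c)", "on(e,c)"]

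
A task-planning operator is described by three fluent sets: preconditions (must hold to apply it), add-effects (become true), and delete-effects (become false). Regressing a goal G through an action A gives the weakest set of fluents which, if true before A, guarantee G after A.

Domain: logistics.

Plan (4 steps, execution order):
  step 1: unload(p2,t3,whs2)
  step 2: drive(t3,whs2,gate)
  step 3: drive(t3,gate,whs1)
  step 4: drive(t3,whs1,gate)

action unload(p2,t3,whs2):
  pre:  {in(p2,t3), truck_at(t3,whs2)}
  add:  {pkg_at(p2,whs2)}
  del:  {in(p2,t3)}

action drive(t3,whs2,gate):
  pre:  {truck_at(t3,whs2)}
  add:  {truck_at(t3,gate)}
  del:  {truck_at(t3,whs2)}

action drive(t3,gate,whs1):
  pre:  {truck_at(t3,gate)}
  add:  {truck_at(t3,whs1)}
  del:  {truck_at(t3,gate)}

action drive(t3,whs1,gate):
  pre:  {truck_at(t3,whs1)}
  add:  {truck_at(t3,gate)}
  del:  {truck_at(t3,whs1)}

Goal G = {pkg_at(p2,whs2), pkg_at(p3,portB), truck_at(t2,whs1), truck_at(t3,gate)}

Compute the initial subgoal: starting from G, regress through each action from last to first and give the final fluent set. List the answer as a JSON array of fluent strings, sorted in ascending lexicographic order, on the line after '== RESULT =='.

Regress step by step:
  through step 4 (drive(t3,whs1,gate)): drop {truck_at(t3,gate)}, keep {pkg_at(p2,whs2), pkg_at(p3,portB), truck_at(t2,whs1)}, require {truck_at(t3,whs1)}
    → {pkg_at(p2,whs2), pkg_at(p3,portB), truck_at(t2,whs1), truck_at(t3,whs1)}
  through step 3 (drive(t3,gate,whs1)): drop {truck_at(t3,whs1)}, keep {pkg_at(p2,whs2), pkg_at(p3,portB), truck_at(t2,whs1)}, require {truck_at(t3,gate)}
    → {pkg_at(p2,whs2), pkg_at(p3,portB), truck_at(t2,whs1), truck_at(t3,gate)}
  through step 2 (drive(t3,whs2,gate)): drop {truck_at(t3,gate)}, keep {pkg_at(p2,whs2), pkg_at(p3,portB), truck_at(t2,whs1)}, require {truck_at(t3,whs2)}
    → {pkg_at(p2,whs2), pkg_at(p3,portB), truck_at(t2,whs1), truck_at(t3,whs2)}
  through step 1 (unload(p2,t3,whs2)): drop {pkg_at(p2,whs2)}, keep {pkg_at(p3,portB), truck_at(t2,whs1), truck_at(t3,whs2)}, require {in(p2,t3), truck_at(t3,whs2)}
    → {in(p2,t3), pkg_at(p3,portB), truck_at(t2,whs1), truck_at(t3,whs2)}

== RESULT ==
["in(p2,t3)", "pkg_at(p3,portB)", "truck_at(t2,whs1)", "truck_at(t3,whs2)"]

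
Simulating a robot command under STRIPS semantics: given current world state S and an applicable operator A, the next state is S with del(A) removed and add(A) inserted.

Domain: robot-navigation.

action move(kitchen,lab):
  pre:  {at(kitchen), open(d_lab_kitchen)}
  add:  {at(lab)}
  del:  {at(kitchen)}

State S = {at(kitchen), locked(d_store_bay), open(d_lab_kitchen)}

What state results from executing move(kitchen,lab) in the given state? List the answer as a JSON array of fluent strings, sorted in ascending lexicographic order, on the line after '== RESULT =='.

Compute (S \ del) ∪ add:
  pre ⊆ S: {at(kitchen), open(d_lab_kitchen)} ⊆ S  — applicable
  S \ del = {locked(d_store_bay), open(d_lab_kitchen)}
  ∪ add   = {at(lab), locked(d_store_bay), open(d_lab_kitchen)}

== RESULT ==
["at(lab)", "locked(d_store_bay)", "open(d_lab_kitchen)"]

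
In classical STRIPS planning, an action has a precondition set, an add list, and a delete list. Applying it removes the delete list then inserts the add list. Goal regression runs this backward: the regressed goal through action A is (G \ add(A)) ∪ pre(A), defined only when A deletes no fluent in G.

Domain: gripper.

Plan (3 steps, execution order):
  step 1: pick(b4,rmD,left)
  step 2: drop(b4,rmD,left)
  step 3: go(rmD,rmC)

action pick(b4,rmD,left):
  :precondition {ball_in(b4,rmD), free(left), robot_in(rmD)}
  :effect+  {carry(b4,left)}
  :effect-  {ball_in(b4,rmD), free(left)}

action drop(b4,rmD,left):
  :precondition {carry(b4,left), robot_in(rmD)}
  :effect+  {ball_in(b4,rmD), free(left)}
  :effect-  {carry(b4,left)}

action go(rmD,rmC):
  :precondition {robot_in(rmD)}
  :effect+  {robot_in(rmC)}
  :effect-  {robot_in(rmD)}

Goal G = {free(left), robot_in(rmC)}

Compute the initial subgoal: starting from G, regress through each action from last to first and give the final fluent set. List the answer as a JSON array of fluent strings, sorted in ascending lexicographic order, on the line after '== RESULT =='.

Work backward from the goal:
  through step 3 (go(rmD,rmC)): drop {robot_in(rmC)}, keep {free(left)}, require {robot_in(rmD)}
    → {free(left), robot_in(rmD)}
  through step 2 (drop(b4,rmD,left)): drop {free(left)}, keep {robot_in(rmD)}, require {carry(b4,left), robot_in(rmD)}
    → {carry(b4,left), robot_in(rmD)}
  through step 1 (pick(b4,rmD,left)): drop {carry(b4,left)}, keep {robot_in(rmD)}, require {ball_in(b4,rmD), free(left), robot_in(rmD)}
    → {ball_in(b4,rmD), free(left), robot_in(rmD)}

== RESULT ==
["ball_in(b4,rmD)", "free(left)", "robot_in(rmD)"]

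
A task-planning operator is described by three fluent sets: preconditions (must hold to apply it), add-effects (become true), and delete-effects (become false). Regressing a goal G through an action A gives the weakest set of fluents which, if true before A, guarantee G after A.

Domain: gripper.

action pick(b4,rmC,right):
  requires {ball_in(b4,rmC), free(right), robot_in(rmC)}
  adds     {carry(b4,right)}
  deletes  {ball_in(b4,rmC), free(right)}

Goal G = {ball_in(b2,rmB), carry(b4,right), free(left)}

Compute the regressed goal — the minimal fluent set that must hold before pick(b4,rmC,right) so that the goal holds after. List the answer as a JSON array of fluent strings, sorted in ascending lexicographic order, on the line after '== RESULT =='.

Regress:
  G ∩ del = {}  (empty — regression defined)
  G \ add = {ball_in(b2,rmB), carry(b4,right), free(left)} \ {carry(b4,right)} = {ball_in(b2,rmB), free(left)}
  ∪ pre   = {ball_in(b2,rmB), free(left)} ∪ {ball_in(b4,rmC), free(right), robot_in(rmC)}
          = {ball_in(b2,rmB), ball_in(b4,rmC), free(left), free(right), robot_in(rmC)}

== RESULT ==
["ball_in(b2,rmB)", "ball_in(b4,rmC)", "free(left)", "free(right)", "robot_in(rmC)"]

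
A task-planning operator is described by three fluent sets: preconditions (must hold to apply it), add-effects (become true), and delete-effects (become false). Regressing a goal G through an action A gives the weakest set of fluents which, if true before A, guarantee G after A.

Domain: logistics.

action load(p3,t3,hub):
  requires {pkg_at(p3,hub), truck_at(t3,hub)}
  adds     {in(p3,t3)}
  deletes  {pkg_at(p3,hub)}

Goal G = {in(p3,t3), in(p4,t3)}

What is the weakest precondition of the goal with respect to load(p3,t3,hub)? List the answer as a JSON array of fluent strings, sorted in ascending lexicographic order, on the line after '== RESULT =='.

Regress:
  G ∩ del = {}  (empty — regression defined)
  G \ add = {in(p3,t3), in(p4,t3)} \ {in(p3,t3)} = {in(p4,t3)}
  ∪ pre   = {in(p4,t3)} ∪ {pkg_at(p3,hub), truck_at(t3,hub)}
          = {in(p4,t3), pkg_at(p3,hub), truck_at(t3,hub)}

== RESULT ==
["in(p4,t3)", "pkg_at(p3,hub)", "truck_at(t3,hub)"]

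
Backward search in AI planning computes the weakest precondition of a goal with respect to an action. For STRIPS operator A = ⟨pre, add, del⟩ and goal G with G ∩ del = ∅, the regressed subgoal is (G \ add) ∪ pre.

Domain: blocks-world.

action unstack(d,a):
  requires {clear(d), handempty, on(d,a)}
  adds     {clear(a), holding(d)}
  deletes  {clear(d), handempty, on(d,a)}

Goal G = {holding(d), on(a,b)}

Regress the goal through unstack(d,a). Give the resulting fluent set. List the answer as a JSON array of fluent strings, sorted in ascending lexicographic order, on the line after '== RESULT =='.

Compute (G \ add) ∪ pre:
  G ∩ del = {}  (empty — regression defined)
  G \ add = {holding(d), on(a,b)} \ {clear(a), holding(d)} = {on(a,b)}
  ∪ pre   = {on(a,b)} ∪ {clear(d), handempty, on(d,a)}
          = {clear(d), handempty, on(a,b), on(d,a)}

== RESULT ==
["clear(d)", "handempty", "on(a,b)", "on(d,a)"]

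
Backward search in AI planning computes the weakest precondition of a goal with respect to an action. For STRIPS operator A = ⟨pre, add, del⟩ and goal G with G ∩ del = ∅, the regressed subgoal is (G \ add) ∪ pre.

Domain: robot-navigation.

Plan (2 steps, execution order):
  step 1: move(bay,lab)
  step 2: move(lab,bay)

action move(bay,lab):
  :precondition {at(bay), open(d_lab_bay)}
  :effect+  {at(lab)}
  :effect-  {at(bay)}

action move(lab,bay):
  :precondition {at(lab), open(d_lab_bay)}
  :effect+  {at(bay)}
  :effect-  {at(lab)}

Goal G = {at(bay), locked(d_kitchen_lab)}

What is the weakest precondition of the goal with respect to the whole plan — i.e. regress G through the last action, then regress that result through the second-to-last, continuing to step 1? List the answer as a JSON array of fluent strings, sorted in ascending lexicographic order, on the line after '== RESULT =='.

Regress step by step:
  through step 2 (move(lab,bay)): drop {at(bay)}, keep {locked(d_kitchen_lab)}, require {at(lab), open(d_lab_bay)}
    → {at(lab), locked(d_kitchen_lab), open(d_lab_bay)}
  through step 1 (move(bay,lab)): drop {at(lab)}, keep {locked(d_kitchen_lab), open(d_lab_bay)}, require {at(bay), open(d_lab_bay)}
    → {at(bay), locked(d_kitchen_lab), open(d_lab_bay)}

== RESULT ==
["at(bay)", "locked(d_kitchen_lab)", "open(d_lab_bay)"]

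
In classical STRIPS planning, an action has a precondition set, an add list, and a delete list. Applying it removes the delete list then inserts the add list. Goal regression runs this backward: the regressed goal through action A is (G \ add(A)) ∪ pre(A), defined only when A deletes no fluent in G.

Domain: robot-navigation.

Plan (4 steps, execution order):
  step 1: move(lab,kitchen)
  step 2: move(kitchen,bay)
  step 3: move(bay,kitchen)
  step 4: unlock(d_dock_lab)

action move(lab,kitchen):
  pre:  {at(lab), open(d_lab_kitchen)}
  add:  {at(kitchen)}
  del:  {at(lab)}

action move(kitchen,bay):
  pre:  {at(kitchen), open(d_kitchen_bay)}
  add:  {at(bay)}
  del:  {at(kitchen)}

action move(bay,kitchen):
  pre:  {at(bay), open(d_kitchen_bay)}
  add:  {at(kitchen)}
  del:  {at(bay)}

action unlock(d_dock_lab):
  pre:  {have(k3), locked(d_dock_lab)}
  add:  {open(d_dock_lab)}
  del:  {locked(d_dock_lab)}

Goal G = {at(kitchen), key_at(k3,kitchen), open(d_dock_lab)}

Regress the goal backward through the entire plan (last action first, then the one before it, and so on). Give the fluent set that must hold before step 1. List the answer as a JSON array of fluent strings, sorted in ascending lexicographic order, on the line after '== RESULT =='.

Regress step by step:
  through step 4 (unlock(d_dock_lab)): drop {open(d_dock_lab)}, keep {at(kitchen), key_at(k3,kitchen)}, require {have(k3), locked(d_dock_lab)}
    → {at(kitchen), have(k3), key_at(k3,kitchen), locked(d_dock_lab)}
  through step 3 (move(bay,kitchen)): drop {at(kitchen)}, keep {have(k3), key_at(k3,kitchen), locked(d_dock_lab)}, require {at(bay), open(d_kitchen_bay)}
    → {at(bay), have(k3), key_at(k3,kitchen), locked(d_dock_lab), open(d_kitchen_bay)}
  through step 2 (move(kitchen,bay)): drop {at(bay)}, keep {have(k3), key_at(k3,kitchen), locked(d_dock_lab), open(d_kitchen_bay)}, require {at(kitchen), open(d_kitchen_bay)}
    → {at(kitchen), have(k3), key_at(k3,kitchen), locked(d_dock_lab), open(d_kitchen_bay)}
  through step 1 (move(lab,kitchen)): drop {at(kitchen)}, keep {have(k3), key_at(k3,kitchen), locked(d_dock_lab), open(d_kitchen_bay)}, require {at(lab), open(d_lab_kitchen)}
    → {at(lab), have(k3), key_at(k3,kitchen), locked(d_dock_lab), open(d_kitchen_bay), open(d_lab_kitchen)}

== RESULT ==
["at(lab)", "have(k3)", "key_at(k3,kitchen)", "locked(d_dock_lab)", "open(d_kitchen_bay)", "open(d_lab_kitchen)"]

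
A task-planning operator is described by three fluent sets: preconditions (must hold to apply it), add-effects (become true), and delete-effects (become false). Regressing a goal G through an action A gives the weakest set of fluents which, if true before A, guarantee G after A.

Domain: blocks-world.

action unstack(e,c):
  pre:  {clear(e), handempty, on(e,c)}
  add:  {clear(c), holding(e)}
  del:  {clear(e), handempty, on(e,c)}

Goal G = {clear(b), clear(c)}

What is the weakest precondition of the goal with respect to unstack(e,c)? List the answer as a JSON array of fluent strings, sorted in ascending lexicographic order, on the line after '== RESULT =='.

Regress:
  G ∩ del = {}  (empty — regression defined)
  G \ add = {clear(b), clear(c)} \ {clear(c), holding(e)} = {clear(b)}
  ∪ pre   = {clear(b)} ∪ {clear(e), handempty, on(e,c)}
          = {clear(b), clear(e), handempty, on(e,c)}

== RESULT ==
["clear(b)", "clear(e)", "handempty", "on(e,c)"]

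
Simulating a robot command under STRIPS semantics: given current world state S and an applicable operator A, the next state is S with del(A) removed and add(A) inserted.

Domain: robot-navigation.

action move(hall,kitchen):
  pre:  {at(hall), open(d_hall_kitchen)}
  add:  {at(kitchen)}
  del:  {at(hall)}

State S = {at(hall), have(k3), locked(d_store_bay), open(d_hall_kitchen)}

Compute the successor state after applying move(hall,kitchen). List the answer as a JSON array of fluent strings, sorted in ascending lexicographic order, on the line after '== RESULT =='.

Compute (S \ del) ∪ add:
  pre ⊆ S: {at(hall), open(d_hall_kitchen)} ⊆ S  — applicable
  S \ del = {have(k3), locked(d_store_bay), open(d_hall_kitchen)}
  ∪ add   = {at(kitchen), have(k3), locked(d_store_bay), open(d_hall_kitchen)}

== RESULT ==
["at(kitchen)", "have(k3)", "locked(d_store_bay)", "open(d_hall_kitchen)"]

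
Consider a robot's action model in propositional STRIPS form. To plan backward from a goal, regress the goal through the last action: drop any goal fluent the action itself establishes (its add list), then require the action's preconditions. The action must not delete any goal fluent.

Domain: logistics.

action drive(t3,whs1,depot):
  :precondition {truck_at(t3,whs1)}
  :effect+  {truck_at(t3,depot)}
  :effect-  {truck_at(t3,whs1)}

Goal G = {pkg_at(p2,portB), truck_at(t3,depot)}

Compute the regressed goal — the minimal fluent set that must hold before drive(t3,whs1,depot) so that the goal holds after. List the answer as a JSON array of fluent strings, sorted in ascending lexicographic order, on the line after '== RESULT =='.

Regress:
  G ∩ del = {}  (empty — regression defined)
  G \ add = {pkg_at(p2,portB), truck_at(t3,depot)} \ {truck_at(t3,depot)} = {pkg_at(p2,portB)}
  ∪ pre   = {pkg_at(p2,portB)} ∪ {truck_at(t3,whs1)}
          = {pkg_at(p2,portB), truck_at(t3,whs1)}

== RESULT ==
["pkg_at(p2,portB)", "truck_at(t3,whs1)"]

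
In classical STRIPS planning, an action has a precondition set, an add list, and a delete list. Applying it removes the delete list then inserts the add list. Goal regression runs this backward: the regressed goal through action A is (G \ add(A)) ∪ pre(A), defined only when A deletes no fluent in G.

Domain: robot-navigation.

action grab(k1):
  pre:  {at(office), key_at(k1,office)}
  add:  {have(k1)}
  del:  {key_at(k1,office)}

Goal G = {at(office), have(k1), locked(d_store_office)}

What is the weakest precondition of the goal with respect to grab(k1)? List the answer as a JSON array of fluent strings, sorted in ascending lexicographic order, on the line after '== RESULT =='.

Regress:
  G ∩ del = {}  (empty — regression defined)
  G \ add = {at(office), have(k1), locked(d_store_office)} \ {have(k1)} = {at(office), locked(d_store_office)}
  ∪ pre   = {at(office), locked(d_store_office)} ∪ {at(office), key_at(k1,office)}
          = {at(office), key_at(k1,office), locked(d_store_office)}

== RESULT ==
["at(office)", "key_at(k1,office)", "locked(d_store_office)"]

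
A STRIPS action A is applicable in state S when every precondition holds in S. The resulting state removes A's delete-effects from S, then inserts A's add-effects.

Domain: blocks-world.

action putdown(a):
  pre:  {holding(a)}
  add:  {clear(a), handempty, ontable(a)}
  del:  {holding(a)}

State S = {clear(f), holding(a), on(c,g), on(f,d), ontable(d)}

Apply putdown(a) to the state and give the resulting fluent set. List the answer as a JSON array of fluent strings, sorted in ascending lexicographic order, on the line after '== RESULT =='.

Progress:
  pre ⊆ S: {holding(a)} ⊆ S  — applicable
  S \ del = {clear(f), on(c,g), on(f,d), ontable(d)}
  ∪ add   = {clear(a), clear(f), handempty, on(c,g), on(f,d), ontable(a), ontable(d)}

== RESULT ==
["clear(a)", "clear(f)", "handempty", "on(c,g)", "on(f,d)", "ontable(a)", "ontable(d)"]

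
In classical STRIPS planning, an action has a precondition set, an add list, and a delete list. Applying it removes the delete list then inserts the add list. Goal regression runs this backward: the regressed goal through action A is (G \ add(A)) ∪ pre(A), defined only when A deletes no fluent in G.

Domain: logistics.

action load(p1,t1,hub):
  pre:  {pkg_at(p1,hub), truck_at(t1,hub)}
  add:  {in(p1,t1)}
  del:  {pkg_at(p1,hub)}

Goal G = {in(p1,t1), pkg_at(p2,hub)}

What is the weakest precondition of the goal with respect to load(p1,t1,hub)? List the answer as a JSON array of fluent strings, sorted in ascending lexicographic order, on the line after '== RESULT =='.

Regress:
  G ∩ del = {}  (empty — regression defined)
  G \ add = {in(p1,t1), pkg_at(p2,hub)} \ {in(p1,t1)} = {pkg_at(p2,hub)}
  ∪ pre   = {pkg_at(p2,hub)} ∪ {pkg_at(p1,hub), truck_at(t1,hub)}
          = {pkg_at(p1,hub), pkg_at(p2,hub), truck_at(t1,hub)}

== RESULT ==
["pkg_at(p1,hub)", "pkg_at(p2,hub)", "truck_at(t1,hub)"]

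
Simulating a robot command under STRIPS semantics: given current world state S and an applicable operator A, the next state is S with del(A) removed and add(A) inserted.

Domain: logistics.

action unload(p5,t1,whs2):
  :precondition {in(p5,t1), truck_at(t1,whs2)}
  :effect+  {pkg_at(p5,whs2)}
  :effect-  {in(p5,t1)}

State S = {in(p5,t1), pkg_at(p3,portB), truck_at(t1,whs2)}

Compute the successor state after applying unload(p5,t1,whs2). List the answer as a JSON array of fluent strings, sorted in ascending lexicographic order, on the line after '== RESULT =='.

Compute (S \ del) ∪ add:
  pre ⊆ S: {in(p5,t1), truck_at(t1,whs2)} ⊆ S  — applicable
  S \ del = {pkg_at(p3,portB), truck_at(t1,whs2)}
  ∪ add   = {pkg_at(p3,portB), pkg_at(p5,whs2), truck_at(t1,whs2)}

== RESULT ==
["pkg_at(p3,portB)", "pkg_at(p5,whs2)", "truck_at(t1,whs2)"]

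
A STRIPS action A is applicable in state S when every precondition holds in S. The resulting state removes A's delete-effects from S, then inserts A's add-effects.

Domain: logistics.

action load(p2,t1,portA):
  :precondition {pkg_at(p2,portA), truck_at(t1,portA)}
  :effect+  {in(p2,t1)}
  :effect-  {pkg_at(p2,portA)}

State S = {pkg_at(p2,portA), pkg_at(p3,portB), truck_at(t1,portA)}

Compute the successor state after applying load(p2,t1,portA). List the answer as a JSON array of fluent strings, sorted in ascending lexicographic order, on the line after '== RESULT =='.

Progress:
  pre ⊆ S: {pkg_at(p2,portA), truck_at(t1,portA)} ⊆ S  — applicable
  S \ del = {pkg_at(p3,portB), truck_at(t1,portA)}
  ∪ add   = {in(p2,t1), pkg_at(p3,portB), truck_at(t1,portA)}

== RESULT ==
["in(p2,t1)", "pkg_at(p3,portB)", "truck_at(t1,portA)"]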